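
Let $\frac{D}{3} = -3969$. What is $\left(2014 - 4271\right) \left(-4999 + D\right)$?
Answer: $38156842$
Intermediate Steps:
$D = -11907$ ($D = 3 \left(-3969\right) = -11907$)
$\left(2014 - 4271\right) \left(-4999 + D\right) = \left(2014 - 4271\right) \left(-4999 - 11907\right) = \left(-2257\right) \left(-16906\right) = 38156842$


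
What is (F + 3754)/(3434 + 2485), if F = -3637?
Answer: 39/1973 ≈ 0.019767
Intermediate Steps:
(F + 3754)/(3434 + 2485) = (-3637 + 3754)/(3434 + 2485) = 117/5919 = 117*(1/5919) = 39/1973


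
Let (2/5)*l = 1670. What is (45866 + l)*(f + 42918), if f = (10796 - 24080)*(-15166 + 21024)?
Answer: -3891926464914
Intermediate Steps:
f = -77817672 (f = -13284*5858 = -77817672)
l = 4175 (l = (5/2)*1670 = 4175)
(45866 + l)*(f + 42918) = (45866 + 4175)*(-77817672 + 42918) = 50041*(-77774754) = -3891926464914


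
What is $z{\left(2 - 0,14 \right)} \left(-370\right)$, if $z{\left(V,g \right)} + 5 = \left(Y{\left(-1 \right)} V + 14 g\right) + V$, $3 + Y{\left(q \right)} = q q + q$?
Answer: $-69190$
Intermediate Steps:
$Y{\left(q \right)} = -3 + q + q^{2}$ ($Y{\left(q \right)} = -3 + \left(q q + q\right) = -3 + \left(q^{2} + q\right) = -3 + \left(q + q^{2}\right) = -3 + q + q^{2}$)
$z{\left(V,g \right)} = -5 - 2 V + 14 g$ ($z{\left(V,g \right)} = -5 + \left(\left(\left(-3 - 1 + \left(-1\right)^{2}\right) V + 14 g\right) + V\right) = -5 + \left(\left(\left(-3 - 1 + 1\right) V + 14 g\right) + V\right) = -5 - \left(- 14 g + 2 V\right) = -5 - 2 V + 14 g$)
$z{\left(2 - 0,14 \right)} \left(-370\right) = \left(-5 - 2 \left(2 - 0\right) + 14 \cdot 14\right) \left(-370\right) = \left(-5 - 2 \left(2 + 0\right) + 196\right) \left(-370\right) = \left(-5 - 4 + 196\right) \left(-370\right) = 187 \left(-370\right) = -69190$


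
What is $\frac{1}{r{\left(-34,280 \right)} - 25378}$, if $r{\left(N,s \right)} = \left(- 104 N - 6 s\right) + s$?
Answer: $- \frac{1}{23242} \approx -4.3026 \cdot 10^{-5}$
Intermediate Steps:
$r{\left(N,s \right)} = - 104 N - 5 s$
$\frac{1}{r{\left(-34,280 \right)} - 25378} = \frac{1}{\left(\left(-104\right) \left(-34\right) - 1400\right) - 25378} = \frac{1}{\left(3536 - 1400\right) - 25378} = \frac{1}{2136 - 25378} = \frac{1}{-23242} = - \frac{1}{23242}$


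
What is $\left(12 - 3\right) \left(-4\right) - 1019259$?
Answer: $-1019295$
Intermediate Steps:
$\left(12 - 3\right) \left(-4\right) - 1019259 = 9 \left(-4\right) - 1019259 = -36 - 1019259 = -1019295$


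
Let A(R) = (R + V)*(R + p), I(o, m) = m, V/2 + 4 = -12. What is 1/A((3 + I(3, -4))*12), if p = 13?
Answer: -1/44 ≈ -0.022727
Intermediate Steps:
V = -32 (V = -8 + 2*(-12) = -8 - 24 = -32)
A(R) = (-32 + R)*(13 + R) (A(R) = (R - 32)*(R + 13) = (-32 + R)*(13 + R))
1/A((3 + I(3, -4))*12) = 1/(-416 + ((3 - 4)*12)**2 - 19*(3 - 4)*12) = 1/(-416 + (-1*12)**2 - (-19)*12) = 1/(-416 + (-12)**2 - 19*(-12)) = 1/(-416 + 144 + 228) = 1/(-44) = -1/44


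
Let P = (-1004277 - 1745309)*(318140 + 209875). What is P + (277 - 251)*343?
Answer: -1451822642872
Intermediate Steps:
P = -1451822651790 (P = -2749586*528015 = -1451822651790)
P + (277 - 251)*343 = -1451822651790 + (277 - 251)*343 = -1451822651790 + 26*343 = -1451822651790 + 8918 = -1451822642872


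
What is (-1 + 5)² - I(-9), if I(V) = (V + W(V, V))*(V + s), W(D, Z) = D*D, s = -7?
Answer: 1168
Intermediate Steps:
W(D, Z) = D²
I(V) = (-7 + V)*(V + V²) (I(V) = (V + V²)*(V - 7) = (V + V²)*(-7 + V) = (-7 + V)*(V + V²))
(-1 + 5)² - I(-9) = (-1 + 5)² - (-9)*(-7 + (-9)² - 6*(-9)) = 4² - (-9)*(-7 + 81 + 54) = 16 - (-9)*128 = 16 - 1*(-1152) = 16 + 1152 = 1168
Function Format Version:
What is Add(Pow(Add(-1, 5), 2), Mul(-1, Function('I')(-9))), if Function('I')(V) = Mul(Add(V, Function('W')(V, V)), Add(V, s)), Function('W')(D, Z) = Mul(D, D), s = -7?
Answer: 1168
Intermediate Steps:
Function('W')(D, Z) = Pow(D, 2)
Function('I')(V) = Mul(Add(-7, V), Add(V, Pow(V, 2))) (Function('I')(V) = Mul(Add(V, Pow(V, 2)), Add(V, -7)) = Mul(Add(V, Pow(V, 2)), Add(-7, V)) = Mul(Add(-7, V), Add(V, Pow(V, 2))))
Add(Pow(Add(-1, 5), 2), Mul(-1, Function('I')(-9))) = Add(Pow(Add(-1, 5), 2), Mul(-1, Mul(-9, Add(-7, Pow(-9, 2), Mul(-6, -9))))) = Add(Pow(4, 2), Mul(-1, Mul(-9, Add(-7, 81, 54)))) = Add(16, Mul(-1, Mul(-9, 128))) = Add(16, Mul(-1, -1152)) = Add(16, 1152) = 1168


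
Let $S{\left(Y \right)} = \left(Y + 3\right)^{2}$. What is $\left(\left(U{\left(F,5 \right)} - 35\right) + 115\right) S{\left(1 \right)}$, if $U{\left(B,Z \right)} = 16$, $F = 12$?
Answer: $1536$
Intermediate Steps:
$S{\left(Y \right)} = \left(3 + Y\right)^{2}$
$\left(\left(U{\left(F,5 \right)} - 35\right) + 115\right) S{\left(1 \right)} = \left(\left(16 - 35\right) + 115\right) \left(3 + 1\right)^{2} = \left(-19 + 115\right) 4^{2} = 96 \cdot 16 = 1536$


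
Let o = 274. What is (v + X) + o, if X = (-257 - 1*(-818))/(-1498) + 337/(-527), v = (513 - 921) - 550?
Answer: -540781537/789446 ≈ -685.01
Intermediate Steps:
v = -958 (v = -408 - 550 = -958)
X = -800473/789446 (X = (-257 + 818)*(-1/1498) + 337*(-1/527) = 561*(-1/1498) - 337/527 = -561/1498 - 337/527 = -800473/789446 ≈ -1.0140)
(v + X) + o = (-958 - 800473/789446) + 274 = -757089741/789446 + 274 = -540781537/789446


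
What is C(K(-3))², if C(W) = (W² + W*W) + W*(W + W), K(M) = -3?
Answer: 1296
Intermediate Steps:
C(W) = 4*W² (C(W) = (W² + W²) + W*(2*W) = 2*W² + 2*W² = 4*W²)
C(K(-3))² = (4*(-3)²)² = (4*9)² = 36² = 1296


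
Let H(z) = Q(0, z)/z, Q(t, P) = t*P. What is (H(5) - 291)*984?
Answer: -286344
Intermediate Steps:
Q(t, P) = P*t
H(z) = 0 (H(z) = (z*0)/z = 0/z = 0)
(H(5) - 291)*984 = (0 - 291)*984 = -291*984 = -286344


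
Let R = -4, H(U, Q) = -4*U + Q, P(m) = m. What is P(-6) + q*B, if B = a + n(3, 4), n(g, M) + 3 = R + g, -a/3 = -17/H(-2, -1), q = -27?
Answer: -663/7 ≈ -94.714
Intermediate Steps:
H(U, Q) = Q - 4*U
a = 51/7 (a = -(-51)/(-1 - 4*(-2)) = -(-51)/(-1 + 8) = -(-51)/7 = -3*(-17/7) = 51/7 ≈ 7.2857)
n(g, M) = -7 + g (n(g, M) = -3 + (-4 + g) = -7 + g)
B = 23/7 (B = 51/7 + (-7 + 3) = 51/7 - 4 = 23/7 ≈ 3.2857)
P(-6) + q*B = -6 - 27*23/7 = -6 - 621/7 = -663/7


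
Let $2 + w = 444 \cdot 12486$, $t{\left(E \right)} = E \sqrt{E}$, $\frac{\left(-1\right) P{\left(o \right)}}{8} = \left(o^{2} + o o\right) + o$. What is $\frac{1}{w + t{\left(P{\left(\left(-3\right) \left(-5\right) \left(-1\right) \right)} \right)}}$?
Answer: $\frac{2771891}{15387831527762} + \frac{1740 i \sqrt{870}}{7693915763881} \approx 1.8014 \cdot 10^{-7} + 6.6705 \cdot 10^{-9} i$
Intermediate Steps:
$P{\left(o \right)} = - 16 o^{2} - 8 o$ ($P{\left(o \right)} = - 8 \left(\left(o^{2} + o o\right) + o\right) = - 8 \left(\left(o^{2} + o^{2}\right) + o\right) = - 8 \left(2 o^{2} + o\right) = - 8 \left(o + 2 o^{2}\right) = - 16 o^{2} - 8 o$)
$t{\left(E \right)} = E^{\frac{3}{2}}$
$w = 5543782$ ($w = -2 + 444 \cdot 12486 = -2 + 5543784 = 5543782$)
$\frac{1}{w + t{\left(P{\left(\left(-3\right) \left(-5\right) \left(-1\right) \right)} \right)}} = \frac{1}{5543782 + \left(- 8 \left(-3\right) \left(-5\right) \left(-1\right) \left(1 + 2 \left(-3\right) \left(-5\right) \left(-1\right)\right)\right)^{\frac{3}{2}}} = \frac{1}{5543782 + \left(- 8 \cdot 15 \left(-1\right) \left(1 + 2 \cdot 15 \left(-1\right)\right)\right)^{\frac{3}{2}}} = \frac{1}{5543782 + \left(\left(-8\right) \left(-15\right) \left(1 + 2 \left(-15\right)\right)\right)^{\frac{3}{2}}} = \frac{1}{5543782 + \left(\left(-8\right) \left(-15\right) \left(1 - 30\right)\right)^{\frac{3}{2}}} = \frac{1}{5543782 + \left(\left(-8\right) \left(-15\right) \left(-29\right)\right)^{\frac{3}{2}}} = \frac{1}{5543782 + \left(-3480\right)^{\frac{3}{2}}} = \frac{1}{5543782 - 6960 i \sqrt{870}}$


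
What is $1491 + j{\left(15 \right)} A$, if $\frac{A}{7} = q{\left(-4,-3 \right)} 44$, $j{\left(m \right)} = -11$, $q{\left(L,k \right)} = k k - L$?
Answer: $-42553$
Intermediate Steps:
$q{\left(L,k \right)} = k^{2} - L$
$A = 4004$ ($A = 7 \left(\left(-3\right)^{2} - -4\right) 44 = 7 \left(9 + 4\right) 44 = 7 \cdot 13 \cdot 44 = 7 \cdot 572 = 4004$)
$1491 + j{\left(15 \right)} A = 1491 - 44044 = -42553$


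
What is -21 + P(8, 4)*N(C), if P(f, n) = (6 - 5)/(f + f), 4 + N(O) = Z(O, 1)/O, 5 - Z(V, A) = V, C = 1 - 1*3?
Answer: -687/32 ≈ -21.469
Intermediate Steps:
C = -2 (C = 1 - 3 = -2)
Z(V, A) = 5 - V
N(O) = -4 + (5 - O)/O
P(f, n) = 1/(2*f)
-21 + P(8, 4)*N(C) = -21 + ((1/2)/8)*(-5 + 5/(-2)) = -21 + ((1/2)*(1/8))*(-5 + 5*(-1/2)) = -21 + (-5 - 5/2)/16 = -21 + (1/16)*(-15/2) = -21 - 15/32 = -687/32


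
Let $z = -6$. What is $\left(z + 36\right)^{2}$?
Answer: $900$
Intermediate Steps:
$\left(z + 36\right)^{2} = \left(-6 + 36\right)^{2} = 30^{2} = 900$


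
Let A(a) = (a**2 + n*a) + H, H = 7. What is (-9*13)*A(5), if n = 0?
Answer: -3744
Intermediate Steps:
A(a) = 7 + a**2 (A(a) = (a**2 + 0*a) + 7 = (a**2 + 0) + 7 = a**2 + 7 = 7 + a**2)
(-9*13)*A(5) = (-9*13)*(7 + 5**2) = -117*(7 + 25) = -117*32 = -3744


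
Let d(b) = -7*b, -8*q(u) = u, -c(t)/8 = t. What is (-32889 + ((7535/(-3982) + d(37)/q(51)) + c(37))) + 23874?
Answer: -171184553/18462 ≈ -9272.3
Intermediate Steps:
c(t) = -8*t
q(u) = -u/8
(-32889 + ((7535/(-3982) + d(37)/q(51)) + c(37))) + 23874 = (-32889 + ((7535/(-3982) + (-7*37)/((-⅛*51))) - 8*37)) + 23874 = (-32889 + ((7535*(-1/3982) - 259/(-51/8)) - 296)) + 23874 = (-32889 + ((-685/362 - 259*(-8/51)) - 296)) + 23874 = (-32889 + ((-685/362 + 2072/51) - 296)) + 23874 = (-32889 + (715129/18462 - 296)) + 23874 = (-32889 - 4749623/18462) + 23874 = -611946341/18462 + 23874 = -171184553/18462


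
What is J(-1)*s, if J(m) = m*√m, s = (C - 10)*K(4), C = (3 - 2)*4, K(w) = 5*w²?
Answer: 480*I ≈ 480.0*I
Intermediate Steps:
C = 4 (C = 1*4 = 4)
s = -480 (s = (4 - 10)*(5*4²) = -30*16 = -6*80 = -480)
J(m) = m^(3/2)
J(-1)*s = (-1)^(3/2)*(-480) = -I*(-480) = 480*I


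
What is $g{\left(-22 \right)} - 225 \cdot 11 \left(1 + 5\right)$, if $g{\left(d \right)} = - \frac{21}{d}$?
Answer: $- \frac{326679}{22} \approx -14849.0$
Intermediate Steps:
$g{\left(-22 \right)} - 225 \cdot 11 \left(1 + 5\right) = - \frac{21}{-22} - 225 \cdot 11 \left(1 + 5\right) = \left(-21\right) \left(- \frac{1}{22}\right) - 225 \cdot 11 \cdot 6 = \frac{21}{22} - 14850 = - \frac{326679}{22}$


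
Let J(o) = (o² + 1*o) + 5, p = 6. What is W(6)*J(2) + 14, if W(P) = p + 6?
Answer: 146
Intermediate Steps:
W(P) = 12 (W(P) = 6 + 6 = 12)
J(o) = 5 + o + o² (J(o) = (o² + o) + 5 = (o + o²) + 5 = 5 + o + o²)
W(6)*J(2) + 14 = 12*(5 + 2 + 2²) + 14 = 12*(5 + 2 + 4) + 14 = 12*11 + 14 = 132 + 14 = 146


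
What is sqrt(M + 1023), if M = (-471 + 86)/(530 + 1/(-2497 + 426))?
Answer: 2*sqrt(307906100080007)/1097629 ≈ 31.973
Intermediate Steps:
M = -797335/1097629 (M = -385/(530 + 1/(-2071)) = -385/(530 - 1/2071) = -385/1097629/2071 = -385*2071/1097629 = -797335/1097629 ≈ -0.72642)
sqrt(M + 1023) = sqrt(-797335/1097629 + 1023) = sqrt(1122077132/1097629) = 2*sqrt(307906100080007)/1097629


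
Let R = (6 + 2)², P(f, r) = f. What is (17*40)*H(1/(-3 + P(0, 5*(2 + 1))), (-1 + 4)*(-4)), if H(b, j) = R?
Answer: 43520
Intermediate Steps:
R = 64 (R = 8² = 64)
H(b, j) = 64
(17*40)*H(1/(-3 + P(0, 5*(2 + 1))), (-1 + 4)*(-4)) = (17*40)*64 = 680*64 = 43520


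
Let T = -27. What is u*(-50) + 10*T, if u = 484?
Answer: -24470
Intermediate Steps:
u*(-50) + 10*T = 484*(-50) + 10*(-27) = -24200 - 270 = -24470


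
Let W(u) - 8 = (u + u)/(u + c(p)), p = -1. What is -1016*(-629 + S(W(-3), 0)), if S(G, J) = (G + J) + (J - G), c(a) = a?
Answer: 639064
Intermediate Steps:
W(u) = 8 + 2*u/(-1 + u) (W(u) = 8 + (u + u)/(u - 1) = 8 + (2*u)/(-1 + u) = 8 + 2*u/(-1 + u))
S(G, J) = 2*J
-1016*(-629 + S(W(-3), 0)) = -1016*(-629 + 2*0) = -1016*(-629 + 0) = -1016*(-629) = 639064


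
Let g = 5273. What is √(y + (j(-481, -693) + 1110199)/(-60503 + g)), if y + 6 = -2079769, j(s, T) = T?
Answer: I*√1586027245153470/27615 ≈ 1442.1*I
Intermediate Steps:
y = -2079775 (y = -6 - 2079769 = -2079775)
√(y + (j(-481, -693) + 1110199)/(-60503 + g)) = √(-2079775 + (-693 + 1110199)/(-60503 + 5273)) = √(-2079775 + 1109506/(-55230)) = √(-2079775 + 1109506*(-1/55230)) = √(-2079775 - 554753/27615) = √(-57433541378/27615) = I*√1586027245153470/27615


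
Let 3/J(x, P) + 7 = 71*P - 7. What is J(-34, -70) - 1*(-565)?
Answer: 2815957/4984 ≈ 565.00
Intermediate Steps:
J(x, P) = 3/(-14 + 71*P) (J(x, P) = 3/(-7 + (71*P - 7)) = 3/(-7 + (-7 + 71*P)) = 3/(-14 + 71*P))
J(-34, -70) - 1*(-565) = 3/(-14 + 71*(-70)) - 1*(-565) = 3/(-14 - 4970) + 565 = 3/(-4984) + 565 = 3*(-1/4984) + 565 = -3/4984 + 565 = 2815957/4984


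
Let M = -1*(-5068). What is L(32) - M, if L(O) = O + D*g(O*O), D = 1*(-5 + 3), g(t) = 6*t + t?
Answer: -19372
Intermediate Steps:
g(t) = 7*t
D = -2 (D = 1*(-2) = -2)
M = 5068
L(O) = O - 14*O² (L(O) = O - 14*O*O = O - 14*O²)
L(32) - M = 32*(1 - 14*32) - 1*5068 = 32*(1 - 448) - 5068 = 32*(-447) - 5068 = -14304 - 5068 = -19372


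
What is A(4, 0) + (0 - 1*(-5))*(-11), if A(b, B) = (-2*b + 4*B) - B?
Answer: -63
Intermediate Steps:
A(b, B) = -2*b + 3*B
A(4, 0) + (0 - 1*(-5))*(-11) = (-2*4 + 3*0) + (0 - 1*(-5))*(-11) = (-8 + 0) + (0 + 5)*(-11) = -8 + 5*(-11) = -8 - 55 = -63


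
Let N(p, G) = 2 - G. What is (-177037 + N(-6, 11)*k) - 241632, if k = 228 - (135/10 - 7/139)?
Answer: -116926787/278 ≈ -4.2060e+5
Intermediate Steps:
k = 59645/278 (k = 228 - (135*(1/10) - 7*1/139) = 228 - (27/2 - 7/139) = 228 - 1*3739/278 = 228 - 3739/278 = 59645/278 ≈ 214.55)
(-177037 + N(-6, 11)*k) - 241632 = (-177037 + (2 - 1*11)*(59645/278)) - 241632 = (-177037 + (2 - 11)*(59645/278)) - 241632 = (-177037 - 9*59645/278) - 241632 = (-177037 - 536805/278) - 241632 = -49753091/278 - 241632 = -116926787/278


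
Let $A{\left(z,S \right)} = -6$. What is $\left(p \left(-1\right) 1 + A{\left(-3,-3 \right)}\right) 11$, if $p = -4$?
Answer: $-22$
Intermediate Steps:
$\left(p \left(-1\right) 1 + A{\left(-3,-3 \right)}\right) 11 = \left(\left(-4\right) \left(-1\right) 1 - 6\right) 11 = \left(4 \cdot 1 - 6\right) 11 = \left(4 - 6\right) 11 = \left(-2\right) 11 = -22$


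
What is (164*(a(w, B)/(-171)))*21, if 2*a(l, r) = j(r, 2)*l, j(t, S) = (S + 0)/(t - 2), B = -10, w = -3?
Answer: -287/57 ≈ -5.0351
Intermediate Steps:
j(t, S) = S/(-2 + t)
a(l, r) = l/(-2 + r) (a(l, r) = ((2/(-2 + r))*l)/2 = (2*l/(-2 + r))/2 = l/(-2 + r))
(164*(a(w, B)/(-171)))*21 = (164*(-3/(-2 - 10)/(-171)))*21 = (164*(-3/(-12)*(-1/171)))*21 = (164*(-3*(-1/12)*(-1/171)))*21 = (164*((¼)*(-1/171)))*21 = (164*(-1/684))*21 = -41/171*21 = -287/57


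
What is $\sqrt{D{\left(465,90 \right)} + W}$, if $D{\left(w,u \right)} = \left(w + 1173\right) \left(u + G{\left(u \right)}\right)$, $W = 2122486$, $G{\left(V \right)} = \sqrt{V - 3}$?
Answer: $\sqrt{2269906 + 1638 \sqrt{87}} \approx 1511.7$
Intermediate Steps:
$G{\left(V \right)} = \sqrt{-3 + V}$
$D{\left(w,u \right)} = \left(1173 + w\right) \left(u + \sqrt{-3 + u}\right)$ ($D{\left(w,u \right)} = \left(w + 1173\right) \left(u + \sqrt{-3 + u}\right) = \left(1173 + w\right) \left(u + \sqrt{-3 + u}\right)$)
$\sqrt{D{\left(465,90 \right)} + W} = \sqrt{\left(1173 \cdot 90 + 1173 \sqrt{-3 + 90} + 90 \cdot 465 + 465 \sqrt{-3 + 90}\right) + 2122486} = \sqrt{\left(105570 + 1173 \sqrt{87} + 41850 + 465 \sqrt{87}\right) + 2122486} = \sqrt{\left(147420 + 1638 \sqrt{87}\right) + 2122486} = \sqrt{2269906 + 1638 \sqrt{87}}$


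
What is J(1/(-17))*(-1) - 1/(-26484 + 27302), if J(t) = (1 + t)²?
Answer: -209697/236402 ≈ -0.88704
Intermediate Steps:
J(1/(-17))*(-1) - 1/(-26484 + 27302) = (1 + 1/(-17))²*(-1) - 1/(-26484 + 27302) = (1 - 1/17)²*(-1) - 1/818 = (16/17)²*(-1) - 1*1/818 = (256/289)*(-1) - 1/818 = -256/289 - 1/818 = -209697/236402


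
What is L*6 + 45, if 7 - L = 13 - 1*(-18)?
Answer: -99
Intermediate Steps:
L = -24 (L = 7 - (13 - 1*(-18)) = 7 - (13 + 18) = 7 - 1*31 = 7 - 31 = -24)
L*6 + 45 = -24*6 + 45 = -144 + 45 = -99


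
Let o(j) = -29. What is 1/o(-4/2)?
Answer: -1/29 ≈ -0.034483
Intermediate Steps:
1/o(-4/2) = 1/(-29) = -1/29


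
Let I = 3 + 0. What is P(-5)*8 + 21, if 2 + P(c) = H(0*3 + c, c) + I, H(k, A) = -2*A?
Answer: 109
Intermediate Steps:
I = 3
P(c) = 1 - 2*c (P(c) = -2 + (-2*c + 3) = -2 + (3 - 2*c) = 1 - 2*c)
P(-5)*8 + 21 = (1 - 2*(-5))*8 + 21 = (1 + 10)*8 + 21 = 11*8 + 21 = 88 + 21 = 109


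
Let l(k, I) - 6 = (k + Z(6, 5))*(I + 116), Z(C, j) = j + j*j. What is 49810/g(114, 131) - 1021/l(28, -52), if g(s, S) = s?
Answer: 92538593/211926 ≈ 436.66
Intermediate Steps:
Z(C, j) = j + j²
l(k, I) = 6 + (30 + k)*(116 + I) (l(k, I) = 6 + (k + 5*(1 + 5))*(I + 116) = 6 + (k + 5*6)*(116 + I) = 6 + (k + 30)*(116 + I) = 6 + (30 + k)*(116 + I))
49810/g(114, 131) - 1021/l(28, -52) = 49810/114 - 1021/(3486 + 30*(-52) + 116*28 - 52*28) = 49810*(1/114) - 1021/(3486 - 1560 + 3248 - 1456) = 24905/57 - 1021/3718 = 92538593/211926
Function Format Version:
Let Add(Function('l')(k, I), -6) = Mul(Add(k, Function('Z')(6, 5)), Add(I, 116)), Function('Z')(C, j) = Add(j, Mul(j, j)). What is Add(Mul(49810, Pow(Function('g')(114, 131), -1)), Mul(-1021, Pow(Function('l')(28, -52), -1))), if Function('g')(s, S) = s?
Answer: Rational(92538593, 211926) ≈ 436.66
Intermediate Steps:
Function('Z')(C, j) = Add(j, Pow(j, 2))
Function('l')(k, I) = Add(6, Mul(Add(30, k), Add(116, I))) (Function('l')(k, I) = Add(6, Mul(Add(k, Mul(5, Add(1, 5))), Add(I, 116))) = Add(6, Mul(Add(k, Mul(5, 6)), Add(116, I))) = Add(6, Mul(Add(k, 30), Add(116, I))) = Add(6, Mul(Add(30, k), Add(116, I))))
Add(Mul(49810, Pow(Function('g')(114, 131), -1)), Mul(-1021, Pow(Function('l')(28, -52), -1))) = Add(Mul(49810, Pow(114, -1)), Mul(-1021, Pow(Add(3486, Mul(30, -52), Mul(116, 28), Mul(-52, 28)), -1))) = Add(Mul(49810, Rational(1, 114)), Mul(-1021, Pow(Add(3486, -1560, 3248, -1456), -1))) = Add(Rational(24905, 57), Mul(-1021, Pow(3718, -1))) = Add(Rational(24905, 57), Mul(-1021, Rational(1, 3718))) = Add(Rational(24905, 57), Rational(-1021, 3718)) = Rational(92538593, 211926)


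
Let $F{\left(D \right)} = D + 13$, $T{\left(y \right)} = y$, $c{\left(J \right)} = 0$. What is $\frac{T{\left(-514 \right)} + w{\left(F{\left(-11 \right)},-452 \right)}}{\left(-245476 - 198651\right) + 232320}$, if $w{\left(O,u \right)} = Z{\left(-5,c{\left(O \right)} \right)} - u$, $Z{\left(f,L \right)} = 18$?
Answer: $\frac{44}{211807} \approx 0.00020774$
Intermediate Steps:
$F{\left(D \right)} = 13 + D$
$w{\left(O,u \right)} = 18 - u$
$\frac{T{\left(-514 \right)} + w{\left(F{\left(-11 \right)},-452 \right)}}{\left(-245476 - 198651\right) + 232320} = \frac{-514 + \left(18 - -452\right)}{\left(-245476 - 198651\right) + 232320} = \frac{-514 + \left(18 + 452\right)}{-444127 + 232320} = \frac{-514 + 470}{-211807} = \left(-44\right) \left(- \frac{1}{211807}\right) = \frac{44}{211807}$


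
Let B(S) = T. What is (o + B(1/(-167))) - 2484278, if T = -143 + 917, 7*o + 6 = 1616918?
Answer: -15767616/7 ≈ -2.2525e+6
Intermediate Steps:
o = 1616912/7 (o = -6/7 + (⅐)*1616918 = -6/7 + 1616918/7 = 1616912/7 ≈ 2.3099e+5)
T = 774
B(S) = 774
(o + B(1/(-167))) - 2484278 = (1616912/7 + 774) - 2484278 = 1622330/7 - 2484278 = -15767616/7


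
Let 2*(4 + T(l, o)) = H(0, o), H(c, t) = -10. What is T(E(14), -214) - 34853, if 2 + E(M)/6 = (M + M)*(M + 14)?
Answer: -34862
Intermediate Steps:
E(M) = -12 + 12*M*(14 + M) (E(M) = -12 + 6*((M + M)*(M + 14)) = -12 + 6*((2*M)*(14 + M)) = -12 + 6*(2*M*(14 + M)) = -12 + 12*M*(14 + M))
T(l, o) = -9 (T(l, o) = -4 + (½)*(-10) = -4 - 5 = -9)
T(E(14), -214) - 34853 = -9 - 34853 = -34862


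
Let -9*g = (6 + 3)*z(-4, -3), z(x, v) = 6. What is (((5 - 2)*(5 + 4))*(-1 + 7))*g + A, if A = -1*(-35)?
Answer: -937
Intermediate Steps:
A = 35
g = -6 (g = -(6 + 3)*6/9 = -6 ≈ -6.0000)
(((5 - 2)*(5 + 4))*(-1 + 7))*g + A = (((5 - 2)*(5 + 4))*(-1 + 7))*(-6) + 35 = ((3*9)*6)*(-6) + 35 = (27*6)*(-6) + 35 = 162*(-6) + 35 = -972 + 35 = -937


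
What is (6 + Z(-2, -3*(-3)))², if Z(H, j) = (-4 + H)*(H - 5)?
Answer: 2304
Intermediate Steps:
Z(H, j) = (-5 + H)*(-4 + H) (Z(H, j) = (-4 + H)*(-5 + H) = (-5 + H)*(-4 + H))
(6 + Z(-2, -3*(-3)))² = (6 + (20 + (-2)² - 9*(-2)))² = (6 + (20 + 4 + 18))² = (6 + 42)² = 48² = 2304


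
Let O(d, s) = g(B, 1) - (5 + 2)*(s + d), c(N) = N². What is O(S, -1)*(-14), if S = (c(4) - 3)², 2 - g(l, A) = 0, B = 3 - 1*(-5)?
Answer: 16436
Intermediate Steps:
B = 8 (B = 3 + 5 = 8)
g(l, A) = 2 (g(l, A) = 2 - 1*0 = 2 + 0 = 2)
S = 169 (S = (4² - 3)² = (16 - 3)² = 13² = 169)
O(d, s) = 2 - 7*d - 7*s (O(d, s) = 2 - (5 + 2)*(s + d) = 2 - 7*(d + s) = 2 - (7*d + 7*s) = 2 + (-7*d - 7*s) = 2 - 7*d - 7*s)
O(S, -1)*(-14) = (2 - 7*169 - 7*(-1))*(-14) = (2 - 1183 + 7)*(-14) = -1174*(-14) = 16436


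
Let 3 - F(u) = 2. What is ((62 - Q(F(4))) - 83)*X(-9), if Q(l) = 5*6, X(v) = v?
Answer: 459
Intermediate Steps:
F(u) = 1 (F(u) = 3 - 1*2 = 3 - 2 = 1)
Q(l) = 30
((62 - Q(F(4))) - 83)*X(-9) = ((62 - 1*30) - 83)*(-9) = ((62 - 30) - 83)*(-9) = (32 - 83)*(-9) = -51*(-9) = 459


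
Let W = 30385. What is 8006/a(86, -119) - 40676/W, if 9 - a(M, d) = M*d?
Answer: -173381958/311233555 ≈ -0.55708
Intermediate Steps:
a(M, d) = 9 - M*d
8006/a(86, -119) - 40676/W = 8006/(9 - 1*86*(-119)) - 40676/30385 = 8006/(9 + 10234) - 40676*1/30385 = 8006/10243 - 40676/30385 = -173381958/311233555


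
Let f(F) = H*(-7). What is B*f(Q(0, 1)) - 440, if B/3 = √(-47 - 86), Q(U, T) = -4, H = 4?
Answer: -440 - 84*I*√133 ≈ -440.0 - 968.74*I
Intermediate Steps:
f(F) = -28 (f(F) = 4*(-7) = -28)
B = 3*I*√133 (B = 3*√(-47 - 86) = 3*√(-133) = 3*(I*√133) = 3*I*√133 ≈ 34.598*I)
B*f(Q(0, 1)) - 440 = (3*I*√133)*(-28) - 440 = -84*I*√133 - 440 = -440 - 84*I*√133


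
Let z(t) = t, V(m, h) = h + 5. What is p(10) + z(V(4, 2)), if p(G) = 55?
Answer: 62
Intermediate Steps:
V(m, h) = 5 + h
p(10) + z(V(4, 2)) = 55 + (5 + 2) = 55 + 7 = 62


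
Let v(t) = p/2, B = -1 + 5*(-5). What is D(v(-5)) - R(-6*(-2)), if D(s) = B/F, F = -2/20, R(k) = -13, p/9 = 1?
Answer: 273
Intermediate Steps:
p = 9 (p = 9*1 = 9)
B = -26 (B = -1 - 25 = -26)
v(t) = 9/2
F = -⅒ (F = -2*1/20 = -⅒ ≈ -0.10000)
D(s) = 260 (D(s) = -26/(-⅒) = -26*(-10) = 260)
D(v(-5)) - R(-6*(-2)) = 260 - 1*(-13) = 260 + 13 = 273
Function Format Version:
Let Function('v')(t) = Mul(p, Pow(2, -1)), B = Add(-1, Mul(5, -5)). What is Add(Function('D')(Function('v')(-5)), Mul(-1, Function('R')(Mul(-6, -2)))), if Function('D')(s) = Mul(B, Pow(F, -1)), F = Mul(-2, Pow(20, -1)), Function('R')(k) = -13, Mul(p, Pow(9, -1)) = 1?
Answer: 273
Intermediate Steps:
p = 9 (p = Mul(9, 1) = 9)
B = -26 (B = Add(-1, -25) = -26)
Function('v')(t) = Rational(9, 2) (Function('v')(t) = Mul(9, Pow(2, -1)) = Mul(9, Rational(1, 2)) = Rational(9, 2))
F = Rational(-1, 10) (F = Mul(-2, Rational(1, 20)) = Rational(-1, 10) ≈ -0.10000)
Function('D')(s) = 260 (Function('D')(s) = Mul(-26, Pow(Rational(-1, 10), -1)) = Mul(-26, -10) = 260)
Add(Function('D')(Function('v')(-5)), Mul(-1, Function('R')(Mul(-6, -2)))) = Add(260, Mul(-1, -13)) = Add(260, 13) = 273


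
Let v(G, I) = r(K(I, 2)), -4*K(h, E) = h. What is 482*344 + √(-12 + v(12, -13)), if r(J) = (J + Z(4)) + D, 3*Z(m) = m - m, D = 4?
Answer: 165808 + I*√19/2 ≈ 1.6581e+5 + 2.1795*I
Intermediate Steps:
Z(m) = 0 (Z(m) = (m - m)/3 = (⅓)*0 = 0)
K(h, E) = -h/4
r(J) = 4 + J (r(J) = (J + 0) + 4 = J + 4 = 4 + J)
v(G, I) = 4 - I/4
482*344 + √(-12 + v(12, -13)) = 482*344 + √(-12 + (4 - ¼*(-13))) = 165808 + √(-12 + (4 + 13/4)) = 165808 + √(-12 + 29/4) = 165808 + √(-19/4) = 165808 + I*√19/2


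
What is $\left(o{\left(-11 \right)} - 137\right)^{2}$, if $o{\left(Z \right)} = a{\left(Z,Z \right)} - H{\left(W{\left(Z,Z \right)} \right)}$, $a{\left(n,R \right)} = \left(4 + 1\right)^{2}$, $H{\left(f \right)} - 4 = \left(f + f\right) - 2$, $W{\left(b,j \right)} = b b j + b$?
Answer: $6604900$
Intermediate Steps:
$W{\left(b,j \right)} = b + j b^{2}$ ($W{\left(b,j \right)} = b^{2} j + b = j b^{2} + b = b + j b^{2}$)
$H{\left(f \right)} = 2 + 2 f$ ($H{\left(f \right)} = 4 + \left(\left(f + f\right) - 2\right) = 4 + \left(2 f - 2\right) = 4 + \left(-2 + 2 f\right) = 2 + 2 f$)
$a{\left(n,R \right)} = 25$ ($a{\left(n,R \right)} = 5^{2} = 25$)
$o{\left(Z \right)} = 23 - 2 Z \left(1 + Z^{2}\right)$ ($o{\left(Z \right)} = 25 - \left(2 + 2 Z \left(1 + Z Z\right)\right) = 25 - \left(2 + 2 Z \left(1 + Z^{2}\right)\right) = 23 - 2 Z \left(1 + Z^{2}\right)$)
$\left(o{\left(-11 \right)} - 137\right)^{2} = \left(\left(23 - - 22 \left(1 + \left(-11\right)^{2}\right)\right) - 137\right)^{2} = \left(\left(23 - - 22 \left(1 + 121\right)\right) - 137\right)^{2} = \left(\left(23 - \left(-22\right) 122\right) - 137\right)^{2} = \left(\left(23 + 2684\right) - 137\right)^{2} = \left(2707 - 137\right)^{2} = 2570^{2} = 6604900$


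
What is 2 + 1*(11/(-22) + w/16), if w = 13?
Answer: 37/16 ≈ 2.3125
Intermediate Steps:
2 + 1*(11/(-22) + w/16) = 2 + 1*(11/(-22) + 13/16) = 2 + 1*(11*(-1/22) + 13*(1/16)) = 2 + 1*(-½ + 13/16) = 2 + 1*(5/16) = 2 + 5/16 = 37/16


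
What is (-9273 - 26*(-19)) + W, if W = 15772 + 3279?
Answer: 10272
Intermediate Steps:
W = 19051
(-9273 - 26*(-19)) + W = (-9273 - 26*(-19)) + 19051 = (-9273 + 494) + 19051 = -8779 + 19051 = 10272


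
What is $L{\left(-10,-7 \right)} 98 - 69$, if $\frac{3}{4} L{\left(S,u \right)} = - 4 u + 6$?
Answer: $\frac{13121}{3} \approx 4373.7$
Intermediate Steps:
$L{\left(S,u \right)} = 8 - \frac{16 u}{3}$ ($L{\left(S,u \right)} = \frac{4 \left(- 4 u + 6\right)}{3} = \frac{4 \left(6 - 4 u\right)}{3} = 8 - \frac{16 u}{3}$)
$L{\left(-10,-7 \right)} 98 - 69 = \left(8 - - \frac{112}{3}\right) 98 - 69 = \left(8 + \frac{112}{3}\right) 98 - 69 = \frac{136}{3} \cdot 98 - 69 = \frac{13328}{3} - 69 = \frac{13121}{3}$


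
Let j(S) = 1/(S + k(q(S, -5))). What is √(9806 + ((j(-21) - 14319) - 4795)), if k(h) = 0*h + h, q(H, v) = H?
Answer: I*√16419354/42 ≈ 96.478*I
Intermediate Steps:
k(h) = h (k(h) = 0 + h = h)
j(S) = 1/(2*S) (j(S) = 1/(S + S) = 1/(2*S))
√(9806 + ((j(-21) - 14319) - 4795)) = √(9806 + (((½)/(-21) - 14319) - 4795)) = √(9806 + (((½)*(-1/21) - 14319) - 4795)) = √(9806 + ((-1/42 - 14319) - 4795)) = √(9806 + (-601399/42 - 4795)) = √(9806 - 802789/42) = √(-390937/42) = I*√16419354/42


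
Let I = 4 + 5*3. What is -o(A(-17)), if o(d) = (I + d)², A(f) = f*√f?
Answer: 4552 + 646*I*√17 ≈ 4552.0 + 2663.5*I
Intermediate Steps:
A(f) = f^(3/2)
I = 19 (I = 4 + 15 = 19)
o(d) = (19 + d)²
-o(A(-17)) = -(19 + (-17)^(3/2))² = -(19 - 17*I*√17)²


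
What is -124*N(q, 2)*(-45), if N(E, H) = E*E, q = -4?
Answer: 89280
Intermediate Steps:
N(E, H) = E**2
-124*N(q, 2)*(-45) = -124*(-4)**2*(-45) = -124*16*(-45) = -1984*(-45) = 89280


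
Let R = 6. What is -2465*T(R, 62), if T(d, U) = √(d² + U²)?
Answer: -4930*√970 ≈ -1.5354e+5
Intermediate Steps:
T(d, U) = √(U² + d²)
-2465*T(R, 62) = -2465*√(62² + 6²) = -2465*√(3844 + 36) = -4930*√970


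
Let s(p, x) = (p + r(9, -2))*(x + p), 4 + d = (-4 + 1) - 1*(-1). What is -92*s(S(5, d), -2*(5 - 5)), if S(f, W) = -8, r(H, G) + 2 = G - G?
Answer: -7360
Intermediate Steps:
r(H, G) = -2 (r(H, G) = -2 + (G - G) = -2 + 0 = -2)
d = -6 (d = -4 + ((-4 + 1) - 1*(-1)) = -4 + (-3 + 1) = -4 - 2 = -6)
s(p, x) = (-2 + p)*(p + x) (s(p, x) = (p - 2)*(x + p) = (-2 + p)*(p + x))
-92*s(S(5, d), -2*(5 - 5)) = -92*((-8)² - 2*(-8) - (-4)*(5 - 5) - (-16)*(5 - 5)) = -92*(64 + 16 - (-4)*0 - (-16)*0) = -92*(64 + 16 - 2*0 - 8*0) = -92*(64 + 16 + 0 + 0) = -92*80 = -7360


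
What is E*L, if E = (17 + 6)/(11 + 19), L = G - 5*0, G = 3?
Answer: 23/10 ≈ 2.3000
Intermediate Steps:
L = 3 (L = 3 - 5*0 = 3 + 0 = 3)
E = 23/30 ≈ 0.76667
E*L = (23/30)*3 = 23/10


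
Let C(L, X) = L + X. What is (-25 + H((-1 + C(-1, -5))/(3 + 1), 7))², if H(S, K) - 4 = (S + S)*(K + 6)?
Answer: 17689/4 ≈ 4422.3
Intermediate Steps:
H(S, K) = 4 + 2*S*(6 + K) (H(S, K) = 4 + (S + S)*(K + 6) = 4 + (2*S)*(6 + K) = 4 + 2*S*(6 + K))
(-25 + H((-1 + C(-1, -5))/(3 + 1), 7))² = (-25 + (4 + 12*((-1 + (-1 - 5))/(3 + 1)) + 2*7*((-1 + (-1 - 5))/(3 + 1))))² = (-25 + (4 + 12*((-1 - 6)/4) + 2*7*((-1 - 6)/4)))² = (-25 + (4 + 12*(-7*¼) + 2*7*(-7*¼)))² = (-25 + (4 + 12*(-7/4) + 2*7*(-7/4)))² = (-25 + (4 - 21 - 49/2))² = (-25 - 83/2)² = (-133/2)² = 17689/4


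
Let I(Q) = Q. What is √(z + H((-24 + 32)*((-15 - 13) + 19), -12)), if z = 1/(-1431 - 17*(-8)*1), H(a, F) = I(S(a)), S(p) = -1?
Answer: 36*I*√1295/1295 ≈ 1.0004*I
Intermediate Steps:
H(a, F) = -1
z = -1/1295 (z = 1/(-1431 + 136*1) = 1/(-1431 + 136) = 1/(-1295) = -1/1295 ≈ -0.00077220)
√(z + H((-24 + 32)*((-15 - 13) + 19), -12)) = √(-1/1295 - 1) = √(-1296/1295) = 36*I*√1295/1295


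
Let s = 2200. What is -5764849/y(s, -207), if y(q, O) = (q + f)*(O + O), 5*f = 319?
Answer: 28824245/4686066 ≈ 6.1511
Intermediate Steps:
f = 319/5 (f = (1/5)*319 = 319/5 ≈ 63.800)
y(q, O) = 2*O*(319/5 + q) (y(q, O) = (q + 319/5)*(O + O) = (319/5 + q)*(2*O) = 2*O*(319/5 + q))
-5764849/y(s, -207) = -5764849*(-5/(414*(319 + 5*2200))) = -5764849*(-5/(414*(319 + 11000))) = -5764849/((2/5)*(-207)*11319) = -5764849/(-4686066/5) = -5764849*(-5/4686066) = 28824245/4686066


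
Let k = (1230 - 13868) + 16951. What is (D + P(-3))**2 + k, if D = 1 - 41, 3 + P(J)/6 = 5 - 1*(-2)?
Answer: 4569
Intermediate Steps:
P(J) = 24 (P(J) = -18 + 6*(5 - 1*(-2)) = -18 + 6*(5 + 2) = -18 + 6*7 = -18 + 42 = 24)
D = -40
k = 4313 (k = -12638 + 16951 = 4313)
(D + P(-3))**2 + k = (-40 + 24)**2 + 4313 = (-16)**2 + 4313 = 256 + 4313 = 4569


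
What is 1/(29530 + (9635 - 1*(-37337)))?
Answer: 1/76502 ≈ 1.3072e-5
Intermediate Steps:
1/(29530 + (9635 - 1*(-37337))) = 1/(29530 + (9635 + 37337)) = 1/(29530 + 46972) = 1/76502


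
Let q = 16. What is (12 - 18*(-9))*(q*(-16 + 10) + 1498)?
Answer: 243948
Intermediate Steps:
(12 - 18*(-9))*(q*(-16 + 10) + 1498) = (12 - 18*(-9))*(16*(-16 + 10) + 1498) = (12 + 162)*(16*(-6) + 1498) = 174*(-96 + 1498) = 174*1402 = 243948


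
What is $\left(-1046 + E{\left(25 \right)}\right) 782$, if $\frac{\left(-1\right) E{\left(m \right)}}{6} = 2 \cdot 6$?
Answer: $-874276$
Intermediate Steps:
$E{\left(m \right)} = -72$ ($E{\left(m \right)} = - 6 \cdot 2 \cdot 6 = \left(-6\right) 12 = -72$)
$\left(-1046 + E{\left(25 \right)}\right) 782 = \left(-1046 - 72\right) 782 = \left(-1118\right) 782 = -874276$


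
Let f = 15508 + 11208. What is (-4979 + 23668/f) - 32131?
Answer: -247851773/6679 ≈ -37109.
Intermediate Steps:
f = 26716
(-4979 + 23668/f) - 32131 = (-4979 + 23668/26716) - 32131 = (-4979 + 23668*(1/26716)) - 32131 = (-4979 + 5917/6679) - 32131 = -33248824/6679 - 32131 = -247851773/6679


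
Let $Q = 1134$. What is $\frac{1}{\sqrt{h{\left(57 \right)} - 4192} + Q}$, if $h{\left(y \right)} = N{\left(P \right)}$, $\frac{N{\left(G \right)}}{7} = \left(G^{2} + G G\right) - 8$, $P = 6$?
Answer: $\frac{63}{71650} - \frac{i \sqrt{26}}{107475} \approx 0.00087927 - 4.7444 \cdot 10^{-5} i$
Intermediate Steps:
$N{\left(G \right)} = -56 + 14 G^{2}$ ($N{\left(G \right)} = 7 \left(\left(G^{2} + G G\right) - 8\right) = 7 \left(\left(G^{2} + G^{2}\right) - 8\right) = 7 \left(2 G^{2} - 8\right) = 7 \left(-8 + 2 G^{2}\right) = -56 + 14 G^{2}$)
$h{\left(y \right)} = 448$ ($h{\left(y \right)} = -56 + 14 \cdot 6^{2} = -56 + 14 \cdot 36 = -56 + 504 = 448$)
$\frac{1}{\sqrt{h{\left(57 \right)} - 4192} + Q} = \frac{1}{\sqrt{448 - 4192} + 1134} = \frac{1}{\sqrt{-3744} + 1134} = \frac{1}{12 i \sqrt{26} + 1134} = \frac{1}{1134 + 12 i \sqrt{26}}$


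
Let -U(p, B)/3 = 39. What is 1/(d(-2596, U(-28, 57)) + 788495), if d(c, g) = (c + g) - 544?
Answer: 1/785238 ≈ 1.2735e-6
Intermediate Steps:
U(p, B) = -117 (U(p, B) = -3*39 = -117)
d(c, g) = -544 + c + g
1/(d(-2596, U(-28, 57)) + 788495) = 1/((-544 - 2596 - 117) + 788495) = 1/(-3257 + 788495) = 1/785238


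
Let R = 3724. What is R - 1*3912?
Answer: -188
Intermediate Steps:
R - 1*3912 = 3724 - 1*3912 = 3724 - 3912 = -188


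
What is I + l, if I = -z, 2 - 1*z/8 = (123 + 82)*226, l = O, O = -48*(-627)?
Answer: 400720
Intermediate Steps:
O = 30096
l = 30096
z = -370624 (z = 16 - 8*(123 + 82)*226 = 16 - 1640*226 = 16 - 8*46330 = 16 - 370640 = -370624)
I = 370624 (I = -1*(-370624) = 370624)
I + l = 370624 + 30096 = 400720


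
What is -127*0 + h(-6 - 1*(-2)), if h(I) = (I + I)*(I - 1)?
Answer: 40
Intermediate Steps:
h(I) = 2*I*(-1 + I) (h(I) = (2*I)*(-1 + I) = 2*I*(-1 + I))
-127*0 + h(-6 - 1*(-2)) = -127*0 + 2*(-6 - 1*(-2))*(-1 + (-6 - 1*(-2))) = 0 + 2*(-6 + 2)*(-1 + (-6 + 2)) = 0 + 2*(-4)*(-1 - 4) = 0 + 2*(-4)*(-5) = 0 + 40 = 40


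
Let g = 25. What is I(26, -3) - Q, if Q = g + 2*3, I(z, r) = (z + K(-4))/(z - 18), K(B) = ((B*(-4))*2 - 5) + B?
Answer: -199/8 ≈ -24.875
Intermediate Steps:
K(B) = -5 - 7*B (K(B) = (-4*B*2 - 5) + B = (-8*B - 5) + B = (-5 - 8*B) + B = -5 - 7*B)
I(z, r) = (23 + z)/(-18 + z) (I(z, r) = (z + (-5 - 7*(-4)))/(z - 18) = (z + (-5 + 28))/(-18 + z) = (z + 23)/(-18 + z) = (23 + z)/(-18 + z))
Q = 31 (Q = 25 + 2*3 = 25 + 6 = 31)
I(26, -3) - Q = (23 + 26)/(-18 + 26) - 1*31 = 49/8 - 31 = -199/8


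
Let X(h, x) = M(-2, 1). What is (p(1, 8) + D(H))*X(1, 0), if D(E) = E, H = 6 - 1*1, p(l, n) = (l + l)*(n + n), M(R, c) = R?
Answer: -74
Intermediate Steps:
X(h, x) = -2
p(l, n) = 4*l*n (p(l, n) = (2*l)*(2*n) = 4*l*n)
H = 5 (H = 6 - 1 = 5)
(p(1, 8) + D(H))*X(1, 0) = (4*1*8 + 5)*(-2) = (32 + 5)*(-2) = 37*(-2) = -74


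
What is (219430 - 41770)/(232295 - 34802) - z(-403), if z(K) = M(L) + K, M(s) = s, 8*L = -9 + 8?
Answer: 212778735/526648 ≈ 404.02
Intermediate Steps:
L = -⅛ (L = (-9 + 8)/8 = (⅛)*(-1) = -⅛ ≈ -0.12500)
z(K) = -⅛ + K
(219430 - 41770)/(232295 - 34802) - z(-403) = (219430 - 41770)/(232295 - 34802) - (-⅛ - 403) = 177660/197493 - 1*(-3225/8) = 177660*(1/197493) + 3225/8 = 59220/65831 + 3225/8 = 212778735/526648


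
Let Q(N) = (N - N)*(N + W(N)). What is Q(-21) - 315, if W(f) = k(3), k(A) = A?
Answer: -315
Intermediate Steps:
W(f) = 3
Q(N) = 0 (Q(N) = (N - N)*(N + 3) = 0*(3 + N) = 0)
Q(-21) - 315 = 0 - 315 = -315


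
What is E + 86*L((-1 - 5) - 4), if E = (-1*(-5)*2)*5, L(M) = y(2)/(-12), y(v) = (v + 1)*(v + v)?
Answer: -36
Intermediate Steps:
y(v) = 2*v*(1 + v) (y(v) = (1 + v)*(2*v) = 2*v*(1 + v))
L(M) = -1 (L(M) = (2*2*(1 + 2))/(-12) = (2*2*3)*(-1/12) = 12*(-1/12) = -1)
E = 50 (E = (5*2)*5 = 10*5 = 50)
E + 86*L((-1 - 5) - 4) = 50 + 86*(-1) = 50 - 86 = -36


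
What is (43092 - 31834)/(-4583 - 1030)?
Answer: -11258/5613 ≈ -2.0057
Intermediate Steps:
(43092 - 31834)/(-4583 - 1030) = 11258/(-5613) = 11258*(-1/5613) = -11258/5613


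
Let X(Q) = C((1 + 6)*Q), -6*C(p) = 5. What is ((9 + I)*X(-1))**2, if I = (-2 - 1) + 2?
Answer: 400/9 ≈ 44.444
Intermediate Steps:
C(p) = -5/6 (C(p) = -1/6*5 = -5/6)
X(Q) = -5/6
I = -1 (I = -3 + 2 = -1)
((9 + I)*X(-1))**2 = ((9 - 1)*(-5/6))**2 = (8*(-5/6))**2 = (-20/3)**2 = 400/9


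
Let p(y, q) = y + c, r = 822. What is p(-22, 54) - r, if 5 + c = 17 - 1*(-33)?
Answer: -799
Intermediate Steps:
c = 45 (c = -5 + (17 - 1*(-33)) = -5 + (17 + 33) = -5 + 50 = 45)
p(y, q) = 45 + y (p(y, q) = y + 45 = 45 + y)
p(-22, 54) - r = (45 - 22) - 1*822 = 23 - 822 = -799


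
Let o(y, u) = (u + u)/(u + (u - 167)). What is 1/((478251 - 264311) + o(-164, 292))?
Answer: 417/89213564 ≈ 4.6742e-6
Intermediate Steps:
o(y, u) = 2*u/(-167 + 2*u) (o(y, u) = (2*u)/(u + (-167 + u)) = (2*u)/(-167 + 2*u) = 2*u/(-167 + 2*u))
1/((478251 - 264311) + o(-164, 292)) = 1/((478251 - 264311) + 2*292/(-167 + 2*292)) = 1/(213940 + 2*292/(-167 + 584)) = 1/(213940 + 2*292/417) = 1/(213940 + 2*292*(1/417)) = 1/(213940 + 584/417) = 1/(89213564/417) = 417/89213564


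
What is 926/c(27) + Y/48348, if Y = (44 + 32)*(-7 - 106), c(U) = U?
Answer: 1237177/36261 ≈ 34.119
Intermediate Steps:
Y = -8588 (Y = 76*(-113) = -8588)
926/c(27) + Y/48348 = 926/27 - 8588/48348 = 926*(1/27) - 8588*1/48348 = 926/27 - 2147/12087 = 1237177/36261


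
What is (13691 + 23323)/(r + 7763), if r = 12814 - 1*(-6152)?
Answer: 37014/26729 ≈ 1.3848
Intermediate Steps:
r = 18966 (r = 12814 + 6152 = 18966)
(13691 + 23323)/(r + 7763) = (13691 + 23323)/(18966 + 7763) = 37014/26729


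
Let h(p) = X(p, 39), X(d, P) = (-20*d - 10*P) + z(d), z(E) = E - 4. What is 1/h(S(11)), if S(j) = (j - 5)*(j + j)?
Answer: -1/2902 ≈ -0.00034459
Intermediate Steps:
S(j) = 2*j*(-5 + j) (S(j) = (-5 + j)*(2*j) = 2*j*(-5 + j))
z(E) = -4 + E
X(d, P) = -4 - 19*d - 10*P (X(d, P) = (-20*d - 10*P) + (-4 + d) = -4 - 19*d - 10*P)
h(p) = -394 - 19*p (h(p) = -4 - 19*p - 10*39 = -4 - 19*p - 390 = -394 - 19*p)
1/h(S(11)) = 1/(-394 - 38*11*(-5 + 11)) = 1/(-394 - 38*11*6) = 1/(-394 - 19*132) = 1/(-394 - 2508) = 1/(-2902) = -1/2902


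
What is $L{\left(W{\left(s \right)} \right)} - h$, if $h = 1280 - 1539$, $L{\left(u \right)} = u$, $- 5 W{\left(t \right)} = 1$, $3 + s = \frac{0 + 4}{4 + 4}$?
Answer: $\frac{1294}{5} \approx 258.8$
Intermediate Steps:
$s = - \frac{5}{2}$ ($s = -3 + \frac{0 + 4}{4 + 4} = -3 + \frac{4}{8} = -3 + 4 \cdot \frac{1}{8} = -3 + \frac{1}{2} = - \frac{5}{2} \approx -2.5$)
$W{\left(t \right)} = - \frac{1}{5}$ ($W{\left(t \right)} = \left(- \frac{1}{5}\right) 1 = - \frac{1}{5}$)
$h = -259$ ($h = 1280 - 1539 = -259$)
$L{\left(W{\left(s \right)} \right)} - h = - \frac{1}{5} - -259 = - \frac{1}{5} + 259 = \frac{1294}{5}$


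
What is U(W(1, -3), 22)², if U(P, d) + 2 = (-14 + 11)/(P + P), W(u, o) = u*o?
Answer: 9/4 ≈ 2.2500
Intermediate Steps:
W(u, o) = o*u
U(P, d) = -2 - 3/(2*P) (U(P, d) = -2 + (-14 + 11)/(P + P) = -2 - 3*1/(2*P) = -2 - 3/(2*P))
U(W(1, -3), 22)² = (-2 - 3/(2*((-3*1))))² = (-2 - 3/2/(-3))² = (-2 - 3/2*(-⅓))² = (-2 + ½)² = (-3/2)² = 9/4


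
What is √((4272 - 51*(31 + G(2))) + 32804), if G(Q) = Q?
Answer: √35393 ≈ 188.13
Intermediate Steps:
√((4272 - 51*(31 + G(2))) + 32804) = √((4272 - 51*(31 + 2)) + 32804) = √((4272 - 51*33) + 32804) = √((4272 - 1683) + 32804) = √(2589 + 32804) = √35393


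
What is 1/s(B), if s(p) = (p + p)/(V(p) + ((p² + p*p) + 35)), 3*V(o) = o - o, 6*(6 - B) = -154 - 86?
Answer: 4267/92 ≈ 46.380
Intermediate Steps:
B = 46 (B = 6 - (-154 - 86)/6 = 6 - ⅙*(-240) = 6 + 40 = 46)
V(o) = 0 (V(o) = (o - o)/3 = (⅓)*0 = 0)
s(p) = 2*p/(35 + 2*p²) (s(p) = (p + p)/(0 + ((p² + p*p) + 35)) = (2*p)/(0 + ((p² + p²) + 35)) = (2*p)/(0 + (2*p² + 35)) = (2*p)/(0 + (35 + 2*p²)) = (2*p)/(35 + 2*p²) = 2*p/(35 + 2*p²))
1/s(B) = 1/(2*46/(35 + 2*46²)) = 1/(2*46/(35 + 2*2116)) = 1/(2*46/(35 + 4232)) = 1/(2*46/4267) = 1/(2*46*(1/4267)) = 1/(92/4267) = 4267/92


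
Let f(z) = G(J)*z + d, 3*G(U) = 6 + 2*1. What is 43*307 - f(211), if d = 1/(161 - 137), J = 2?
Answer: 303319/24 ≈ 12638.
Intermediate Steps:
d = 1/24 ≈ 0.041667
G(U) = 8/3 (G(U) = (6 + 2*1)/3 = (6 + 2)/3 = (⅓)*8 = 8/3)
f(z) = 1/24 + 8*z/3 (f(z) = 8*z/3 + 1/24 = 1/24 + 8*z/3)
43*307 - f(211) = 43*307 - (1/24 + (8/3)*211) = 13201 - (1/24 + 1688/3) = 13201 - 1*13505/24 = 13201 - 13505/24 = 303319/24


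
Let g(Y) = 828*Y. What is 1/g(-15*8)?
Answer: -1/99360 ≈ -1.0064e-5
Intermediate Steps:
1/g(-15*8) = 1/(828*(-15*8)) = 1/(828*(-120)) = 1/(-99360) = -1/99360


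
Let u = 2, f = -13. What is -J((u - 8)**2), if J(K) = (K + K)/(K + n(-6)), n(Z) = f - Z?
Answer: -72/29 ≈ -2.4828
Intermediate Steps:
n(Z) = -13 - Z
J(K) = 2*K/(-7 + K) (J(K) = (K + K)/(K + (-13 - 1*(-6))) = (2*K)/(K + (-13 + 6)) = (2*K)/(K - 7) = (2*K)/(-7 + K) = 2*K/(-7 + K))
-J((u - 8)**2) = -2*(2 - 8)**2/(-7 + (2 - 8)**2) = -2*(-6)**2/(-7 + (-6)**2) = -2*36/(-7 + 36) = -2*36/29 = -1*72/29 = -72/29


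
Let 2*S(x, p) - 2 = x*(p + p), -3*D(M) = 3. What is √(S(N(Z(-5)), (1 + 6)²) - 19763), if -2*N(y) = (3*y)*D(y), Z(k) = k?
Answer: I*√80518/2 ≈ 141.88*I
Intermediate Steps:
D(M) = -1 (D(M) = -⅓*3 = -1)
N(y) = 3*y/2 (N(y) = -3*y*(-1)/2 = -(-3)*y/2 = 3*y/2)
S(x, p) = 1 + p*x (S(x, p) = 1 + (x*(p + p))/2 = 1 + (x*(2*p))/2 = 1 + (2*p*x)/2 = 1 + p*x)
√(S(N(Z(-5)), (1 + 6)²) - 19763) = √((1 + (1 + 6)²*((3/2)*(-5))) - 19763) = √((1 + 7²*(-15/2)) - 19763) = √((1 + 49*(-15/2)) - 19763) = √((1 - 735/2) - 19763) = √(-733/2 - 19763) = √(-40259/2) = I*√80518/2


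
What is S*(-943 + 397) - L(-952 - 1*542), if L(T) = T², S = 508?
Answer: -2509404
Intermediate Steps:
S*(-943 + 397) - L(-952 - 1*542) = 508*(-943 + 397) - (-952 - 1*542)² = 508*(-546) - (-952 - 542)² = -277368 - 1*(-1494)² = -277368 - 1*2232036 = -277368 - 2232036 = -2509404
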